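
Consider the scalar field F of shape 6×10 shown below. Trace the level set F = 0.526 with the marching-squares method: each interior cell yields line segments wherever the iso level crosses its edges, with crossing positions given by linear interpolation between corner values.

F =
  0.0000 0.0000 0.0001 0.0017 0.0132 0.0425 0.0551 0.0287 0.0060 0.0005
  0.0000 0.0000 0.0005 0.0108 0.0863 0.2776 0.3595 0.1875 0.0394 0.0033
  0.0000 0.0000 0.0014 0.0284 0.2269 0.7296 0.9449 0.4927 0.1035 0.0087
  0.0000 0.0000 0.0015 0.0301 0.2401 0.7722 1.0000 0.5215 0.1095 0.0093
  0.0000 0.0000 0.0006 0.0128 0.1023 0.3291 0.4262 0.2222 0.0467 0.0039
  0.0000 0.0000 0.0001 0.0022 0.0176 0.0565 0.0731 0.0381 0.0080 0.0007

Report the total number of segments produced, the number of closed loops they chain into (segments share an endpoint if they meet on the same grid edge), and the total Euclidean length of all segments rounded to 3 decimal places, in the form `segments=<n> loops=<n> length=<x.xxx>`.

segments=8 loops=1 length=7.863

cell (1,4): code 0100 → (1.550,5.000)–(2.000,4.595)
cell (1,5): code 1100 → (1.284,6.000)–(1.550,5.000)
cell (1,6): code 1000 → (2.000,6.926)–(1.284,6.000)
cell (2,4): code 0110 → (2.000,4.595)–(3.000,4.537)
cell (2,6): code 1001 → (3.000,6.991)–(2.000,6.926)
cell (3,4): code 0010 → (3.000,4.537)–(3.556,5.000)
cell (3,5): code 0011 → (3.556,5.000)–(3.826,6.000)
cell (3,6): code 0001 → (3.826,6.000)–(3.000,6.991)
total: 8 segments, chained into 1 closed loop(s), length Σ = 7.863396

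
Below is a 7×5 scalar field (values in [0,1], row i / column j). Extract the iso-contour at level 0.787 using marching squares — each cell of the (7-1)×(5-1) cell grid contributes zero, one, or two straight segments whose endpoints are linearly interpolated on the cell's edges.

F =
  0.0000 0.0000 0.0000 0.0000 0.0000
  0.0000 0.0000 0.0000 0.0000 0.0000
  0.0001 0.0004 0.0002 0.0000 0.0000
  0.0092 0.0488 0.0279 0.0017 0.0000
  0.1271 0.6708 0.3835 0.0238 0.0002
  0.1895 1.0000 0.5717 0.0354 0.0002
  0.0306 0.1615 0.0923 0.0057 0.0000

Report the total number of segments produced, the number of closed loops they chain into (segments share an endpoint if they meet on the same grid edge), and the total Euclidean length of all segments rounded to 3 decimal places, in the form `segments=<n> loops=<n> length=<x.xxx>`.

segments=4 loops=1 length=2.438

cell (4,0): code 0100 → (4.353,1.000)–(5.000,0.737)
cell (4,1): code 1000 → (5.000,1.497)–(4.353,1.000)
cell (5,0): code 0010 → (5.000,0.737)–(5.254,1.000)
cell (5,1): code 0001 → (5.254,1.000)–(5.000,1.497)
total: 4 segments, chained into 1 closed loop(s), length Σ = 2.438362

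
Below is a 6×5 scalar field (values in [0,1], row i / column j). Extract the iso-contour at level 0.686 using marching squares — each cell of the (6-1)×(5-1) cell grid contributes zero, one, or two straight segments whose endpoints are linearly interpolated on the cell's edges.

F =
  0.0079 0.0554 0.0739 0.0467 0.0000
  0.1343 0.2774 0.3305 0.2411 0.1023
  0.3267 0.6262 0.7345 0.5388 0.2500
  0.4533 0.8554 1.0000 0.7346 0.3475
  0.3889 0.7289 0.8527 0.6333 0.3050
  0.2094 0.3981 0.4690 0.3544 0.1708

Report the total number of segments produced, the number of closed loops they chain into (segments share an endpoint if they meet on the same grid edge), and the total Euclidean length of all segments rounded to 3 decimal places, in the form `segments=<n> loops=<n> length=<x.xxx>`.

cell (1,1): code 0100 → (1.880,2.000)–(2.000,1.552)
cell (1,2): code 1000 → (2.000,2.248)–(1.880,2.000)
cell (2,0): code 0100 → (2.261,1.000)–(3.000,0.579)
cell (2,1): code 1110 → (2.000,1.552)–(2.261,1.000)
cell (2,2): code 1101 → (2.752,3.000)–(2.000,2.248)
cell (2,3): code 1000 → (3.000,3.126)–(2.752,3.000)
cell (3,0): code 0110 → (3.000,0.579)–(4.000,0.874)
cell (3,2): code 1011 → (4.000,2.760)–(3.480,3.000)
cell (3,3): code 0001 → (3.480,3.000)–(3.000,3.126)
cell (4,0): code 0010 → (4.000,0.874)–(4.130,1.000)
cell (4,1): code 0011 → (4.130,1.000)–(4.434,2.000)
cell (4,2): code 0001 → (4.434,2.000)–(4.000,2.760)
total: 12 segments, chained into 1 closed loop(s), length Σ = 7.755229

segments=12 loops=1 length=7.755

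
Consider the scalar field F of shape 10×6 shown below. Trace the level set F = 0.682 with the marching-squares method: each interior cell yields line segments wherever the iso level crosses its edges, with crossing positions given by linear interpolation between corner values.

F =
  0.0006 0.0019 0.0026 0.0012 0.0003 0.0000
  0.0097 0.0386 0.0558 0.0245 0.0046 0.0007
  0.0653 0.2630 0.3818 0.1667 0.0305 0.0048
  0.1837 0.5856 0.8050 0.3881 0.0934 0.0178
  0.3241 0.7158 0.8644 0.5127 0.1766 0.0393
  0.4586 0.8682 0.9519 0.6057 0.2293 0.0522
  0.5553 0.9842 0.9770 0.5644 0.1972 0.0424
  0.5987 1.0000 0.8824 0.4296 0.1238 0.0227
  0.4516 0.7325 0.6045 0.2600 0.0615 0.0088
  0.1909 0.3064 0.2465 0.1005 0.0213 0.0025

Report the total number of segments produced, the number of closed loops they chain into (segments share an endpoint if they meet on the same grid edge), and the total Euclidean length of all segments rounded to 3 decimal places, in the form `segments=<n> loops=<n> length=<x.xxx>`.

cell (2,1): code 0100 → (2.709,2.000)–(3.000,1.439)
cell (2,2): code 1000 → (3.000,2.295)–(2.709,2.000)
cell (3,0): code 0100 → (3.740,1.000)–(4.000,0.914)
cell (3,1): code 1110 → (3.000,1.439)–(3.740,1.000)
cell (3,2): code 1001 → (4.000,2.519)–(3.000,2.295)
cell (4,0): code 0110 → (4.000,0.914)–(5.000,0.545)
cell (4,2): code 1001 → (5.000,2.780)–(4.000,2.519)
cell (5,0): code 0110 → (5.000,0.545)–(6.000,0.295)
cell (5,2): code 1001 → (6.000,2.715)–(5.000,2.780)
cell (6,0): code 0110 → (6.000,0.295)–(7.000,0.208)
cell (6,2): code 1001 → (7.000,2.443)–(6.000,2.715)
cell (7,0): code 0110 → (7.000,0.208)–(8.000,0.820)
cell (7,1): code 1011 → (8.000,1.395)–(7.721,2.000)
cell (7,2): code 0001 → (7.721,2.000)–(7.000,2.443)
cell (8,0): code 0010 → (8.000,0.820)–(8.119,1.000)
cell (8,1): code 0001 → (8.119,1.000)–(8.000,1.395)
total: 16 segments, chained into 1 closed loop(s), length Σ = 12.689891

segments=16 loops=1 length=12.690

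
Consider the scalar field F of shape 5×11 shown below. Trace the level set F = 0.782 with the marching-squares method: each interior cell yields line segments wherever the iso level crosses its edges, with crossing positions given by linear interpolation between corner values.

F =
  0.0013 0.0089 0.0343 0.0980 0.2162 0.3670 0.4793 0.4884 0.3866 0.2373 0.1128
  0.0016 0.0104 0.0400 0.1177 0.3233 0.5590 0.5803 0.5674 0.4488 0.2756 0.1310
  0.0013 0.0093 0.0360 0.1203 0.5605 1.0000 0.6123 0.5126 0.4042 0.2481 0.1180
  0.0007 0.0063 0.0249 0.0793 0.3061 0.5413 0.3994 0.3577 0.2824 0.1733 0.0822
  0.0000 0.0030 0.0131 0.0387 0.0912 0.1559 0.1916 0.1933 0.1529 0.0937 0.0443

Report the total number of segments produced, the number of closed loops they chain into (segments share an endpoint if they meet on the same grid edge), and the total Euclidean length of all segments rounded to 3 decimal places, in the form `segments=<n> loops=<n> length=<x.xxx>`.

cell (1,4): code 0100 → (1.506,5.000)–(2.000,4.504)
cell (1,5): code 1000 → (2.000,5.562)–(1.506,5.000)
cell (2,4): code 0010 → (2.000,4.504)–(2.475,5.000)
cell (2,5): code 0001 → (2.475,5.000)–(2.000,5.562)
total: 4 segments, chained into 1 closed loop(s), length Σ = 2.872156

segments=4 loops=1 length=2.872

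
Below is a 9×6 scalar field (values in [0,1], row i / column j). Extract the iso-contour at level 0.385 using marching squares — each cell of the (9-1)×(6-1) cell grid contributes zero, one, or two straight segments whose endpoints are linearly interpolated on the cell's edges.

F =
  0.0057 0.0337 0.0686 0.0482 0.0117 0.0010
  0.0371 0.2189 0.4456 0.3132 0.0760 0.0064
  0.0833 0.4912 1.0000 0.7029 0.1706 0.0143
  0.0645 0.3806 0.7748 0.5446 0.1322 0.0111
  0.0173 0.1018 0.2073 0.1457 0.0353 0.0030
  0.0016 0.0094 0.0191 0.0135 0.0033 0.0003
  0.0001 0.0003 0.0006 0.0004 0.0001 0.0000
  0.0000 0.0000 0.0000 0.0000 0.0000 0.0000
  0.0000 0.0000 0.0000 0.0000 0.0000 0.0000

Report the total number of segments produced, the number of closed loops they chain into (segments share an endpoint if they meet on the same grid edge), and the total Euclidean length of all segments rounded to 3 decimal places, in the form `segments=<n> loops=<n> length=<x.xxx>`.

cell (0,1): code 0100 → (0.839,2.000)–(1.000,1.733)
cell (0,2): code 1000 → (1.000,2.458)–(0.839,2.000)
cell (1,0): code 0100 → (1.610,1.000)–(2.000,0.740)
cell (1,1): code 1110 → (1.000,1.733)–(1.610,1.000)
cell (1,2): code 1101 → (1.184,3.000)–(1.000,2.458)
cell (1,3): code 1000 → (2.000,3.597)–(1.184,3.000)
cell (2,0): code 0010 → (2.000,0.740)–(2.960,1.000)
cell (2,1): code 0111 → (2.960,1.000)–(3.000,1.011)
cell (2,3): code 1001 → (3.000,3.387)–(2.000,3.597)
cell (3,1): code 0010 → (3.000,1.011)–(3.687,2.000)
cell (3,2): code 0011 → (3.687,2.000)–(3.400,3.000)
cell (3,3): code 0001 → (3.400,3.000)–(3.000,3.387)
total: 12 segments, chained into 1 closed loop(s), length Σ = 8.662080

segments=12 loops=1 length=8.662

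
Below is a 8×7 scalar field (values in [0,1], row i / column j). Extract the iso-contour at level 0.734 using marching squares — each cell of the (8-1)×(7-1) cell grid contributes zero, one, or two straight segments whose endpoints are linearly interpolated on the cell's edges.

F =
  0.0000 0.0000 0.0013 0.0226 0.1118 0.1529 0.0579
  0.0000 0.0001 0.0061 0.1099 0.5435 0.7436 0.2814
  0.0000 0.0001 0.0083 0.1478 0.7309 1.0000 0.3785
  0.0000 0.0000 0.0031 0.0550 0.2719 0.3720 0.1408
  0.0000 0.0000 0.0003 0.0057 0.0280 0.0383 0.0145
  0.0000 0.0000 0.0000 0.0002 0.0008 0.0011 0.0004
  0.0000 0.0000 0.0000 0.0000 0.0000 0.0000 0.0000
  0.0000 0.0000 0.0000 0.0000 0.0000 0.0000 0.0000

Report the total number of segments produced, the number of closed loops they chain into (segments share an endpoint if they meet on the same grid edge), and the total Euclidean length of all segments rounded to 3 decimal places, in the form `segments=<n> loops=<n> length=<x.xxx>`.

segments=6 loops=1 length=4.207

cell (0,4): code 0100 → (0.984,5.000)–(1.000,4.952)
cell (0,5): code 1000 → (1.000,5.021)–(0.984,5.000)
cell (1,4): code 0110 → (1.000,4.952)–(2.000,4.012)
cell (1,5): code 1001 → (2.000,5.428)–(1.000,5.021)
cell (2,4): code 0010 → (2.000,4.012)–(2.424,5.000)
cell (2,5): code 0001 → (2.424,5.000)–(2.000,5.428)
total: 6 segments, chained into 1 closed loop(s), length Σ = 4.207115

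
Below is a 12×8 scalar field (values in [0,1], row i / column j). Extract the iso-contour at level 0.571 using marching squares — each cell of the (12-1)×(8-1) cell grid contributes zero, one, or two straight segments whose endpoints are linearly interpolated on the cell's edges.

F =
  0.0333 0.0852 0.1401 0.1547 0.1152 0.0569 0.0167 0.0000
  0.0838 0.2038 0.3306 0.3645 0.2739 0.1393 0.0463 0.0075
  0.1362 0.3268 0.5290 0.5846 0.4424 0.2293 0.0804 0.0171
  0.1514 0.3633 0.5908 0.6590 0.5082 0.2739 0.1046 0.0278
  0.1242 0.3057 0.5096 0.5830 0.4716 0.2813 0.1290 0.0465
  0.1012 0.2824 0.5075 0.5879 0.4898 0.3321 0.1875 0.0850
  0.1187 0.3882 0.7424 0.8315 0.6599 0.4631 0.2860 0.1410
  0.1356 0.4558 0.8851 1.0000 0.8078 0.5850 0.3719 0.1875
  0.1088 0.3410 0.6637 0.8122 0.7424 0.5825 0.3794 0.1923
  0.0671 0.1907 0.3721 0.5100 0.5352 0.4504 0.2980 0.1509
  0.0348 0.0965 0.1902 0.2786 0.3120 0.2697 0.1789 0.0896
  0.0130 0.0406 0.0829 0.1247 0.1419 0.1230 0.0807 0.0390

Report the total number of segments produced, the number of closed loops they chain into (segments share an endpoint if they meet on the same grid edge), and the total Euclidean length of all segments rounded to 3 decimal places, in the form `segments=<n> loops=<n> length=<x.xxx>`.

segments=24 loops=1 length=18.865

cell (1,2): code 0100 → (1.938,3.000)–(2.000,2.755)
cell (1,3): code 1000 → (2.000,3.096)–(1.938,3.000)
cell (2,1): code 0100 → (2.680,2.000)–(3.000,1.913)
cell (2,2): code 1110 → (2.000,2.755)–(2.680,2.000)
cell (2,3): code 1001 → (3.000,3.584)–(2.000,3.096)
cell (3,1): code 0010 → (3.000,1.913)–(3.244,2.000)
cell (3,2): code 0111 → (3.244,2.000)–(4.000,2.837)
cell (3,3): code 1001 → (4.000,3.108)–(3.000,3.584)
cell (4,2): code 0110 → (4.000,2.837)–(5.000,2.790)
cell (4,3): code 1001 → (5.000,3.172)–(4.000,3.108)
cell (5,1): code 0100 → (5.270,2.000)–(6.000,1.516)
cell (5,2): code 1110 → (5.000,2.790)–(5.270,2.000)
cell (5,3): code 1101 → (5.477,4.000)–(5.000,3.172)
cell (5,4): code 1000 → (6.000,4.452)–(5.477,4.000)
cell (6,1): code 0110 → (6.000,1.516)–(7.000,1.268)
cell (6,4): code 1101 → (6.885,5.000)–(6.000,4.452)
cell (6,5): code 1000 → (7.000,5.066)–(6.885,5.000)
cell (7,1): code 0110 → (7.000,1.268)–(8.000,1.713)
cell (7,5): code 1001 → (8.000,5.057)–(7.000,5.066)
cell (8,1): code 0010 → (8.000,1.713)–(8.318,2.000)
cell (8,2): code 0011 → (8.318,2.000)–(8.798,3.000)
cell (8,3): code 0011 → (8.798,3.000)–(8.827,4.000)
cell (8,4): code 0011 → (8.827,4.000)–(8.087,5.000)
cell (8,5): code 0001 → (8.087,5.000)–(8.000,5.057)
total: 24 segments, chained into 1 closed loop(s), length Σ = 18.865018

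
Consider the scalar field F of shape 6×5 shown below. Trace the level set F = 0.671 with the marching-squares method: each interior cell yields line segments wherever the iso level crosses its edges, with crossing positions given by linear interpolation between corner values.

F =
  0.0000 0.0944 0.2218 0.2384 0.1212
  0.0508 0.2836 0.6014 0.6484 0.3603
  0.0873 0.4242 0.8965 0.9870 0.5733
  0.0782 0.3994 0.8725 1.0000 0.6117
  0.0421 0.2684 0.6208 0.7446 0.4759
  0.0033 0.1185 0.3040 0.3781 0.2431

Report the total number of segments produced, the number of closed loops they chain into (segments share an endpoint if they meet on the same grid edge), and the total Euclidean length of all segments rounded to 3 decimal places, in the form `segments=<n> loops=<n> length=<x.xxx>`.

cell (1,1): code 0100 → (1.236,2.000)–(2.000,1.523)
cell (1,2): code 1100 → (1.067,3.000)–(1.236,2.000)
cell (1,3): code 1000 → (2.000,3.764)–(1.067,3.000)
cell (2,1): code 0110 → (2.000,1.523)–(3.000,1.574)
cell (2,3): code 1001 → (3.000,3.847)–(2.000,3.764)
cell (3,1): code 0010 → (3.000,1.574)–(3.801,2.000)
cell (3,2): code 0111 → (3.801,2.000)–(4.000,2.405)
cell (3,3): code 1001 → (4.000,3.274)–(3.000,3.847)
cell (4,2): code 0010 → (4.000,2.405)–(4.201,3.000)
cell (4,3): code 0001 → (4.201,3.000)–(4.000,3.274)
total: 10 segments, chained into 1 closed loop(s), length Σ = 8.604592

segments=10 loops=1 length=8.605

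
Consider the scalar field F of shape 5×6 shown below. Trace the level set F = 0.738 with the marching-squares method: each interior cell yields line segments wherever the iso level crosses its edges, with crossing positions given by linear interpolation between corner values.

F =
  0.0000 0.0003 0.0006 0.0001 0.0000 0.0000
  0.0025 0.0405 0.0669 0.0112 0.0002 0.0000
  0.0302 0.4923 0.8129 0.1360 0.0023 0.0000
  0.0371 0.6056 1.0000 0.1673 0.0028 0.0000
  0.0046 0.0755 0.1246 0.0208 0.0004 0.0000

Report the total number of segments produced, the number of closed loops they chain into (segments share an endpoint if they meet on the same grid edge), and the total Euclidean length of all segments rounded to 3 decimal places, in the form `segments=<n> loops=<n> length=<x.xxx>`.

cell (1,1): code 0100 → (1.900,2.000)–(2.000,1.766)
cell (1,2): code 1000 → (2.000,2.111)–(1.900,2.000)
cell (2,1): code 0110 → (2.000,1.766)–(3.000,1.336)
cell (2,2): code 1001 → (3.000,2.315)–(2.000,2.111)
cell (3,1): code 0010 → (3.000,1.336)–(3.299,2.000)
cell (3,2): code 0001 → (3.299,2.000)–(3.000,2.315)
total: 6 segments, chained into 1 closed loop(s), length Σ = 3.675949

segments=6 loops=1 length=3.676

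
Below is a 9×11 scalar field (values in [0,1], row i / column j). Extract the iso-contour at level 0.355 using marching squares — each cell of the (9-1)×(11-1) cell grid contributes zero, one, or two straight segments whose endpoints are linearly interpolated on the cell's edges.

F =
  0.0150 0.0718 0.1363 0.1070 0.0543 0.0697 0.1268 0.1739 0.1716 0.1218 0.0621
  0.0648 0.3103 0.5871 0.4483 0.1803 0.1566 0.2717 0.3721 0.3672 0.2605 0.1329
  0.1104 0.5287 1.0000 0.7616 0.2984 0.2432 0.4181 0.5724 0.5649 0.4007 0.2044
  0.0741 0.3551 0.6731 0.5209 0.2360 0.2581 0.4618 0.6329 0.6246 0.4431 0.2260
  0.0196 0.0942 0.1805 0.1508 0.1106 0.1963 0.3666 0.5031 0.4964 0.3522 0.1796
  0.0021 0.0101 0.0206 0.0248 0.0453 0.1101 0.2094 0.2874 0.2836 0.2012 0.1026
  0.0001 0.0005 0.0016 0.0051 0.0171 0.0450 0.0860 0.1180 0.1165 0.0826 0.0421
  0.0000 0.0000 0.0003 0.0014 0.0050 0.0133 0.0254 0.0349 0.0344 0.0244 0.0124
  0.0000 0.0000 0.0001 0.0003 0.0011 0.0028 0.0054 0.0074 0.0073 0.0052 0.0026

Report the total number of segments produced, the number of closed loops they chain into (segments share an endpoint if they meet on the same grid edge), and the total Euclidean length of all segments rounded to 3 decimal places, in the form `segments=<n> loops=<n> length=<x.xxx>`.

segments=28 loops=2 length=21.891

cell (0,1): code 0100 → (0.485,2.000)–(1.000,1.161)
cell (0,2): code 1100 → (0.727,3.000)–(0.485,2.000)
cell (0,3): code 1000 → (1.000,3.348)–(0.727,3.000)
cell (0,6): code 0100 → (0.914,7.000)–(1.000,6.830)
cell (0,7): code 1100 → (0.938,8.000)–(0.914,7.000)
cell (0,8): code 1000 → (1.000,8.114)–(0.938,8.000)
cell (1,0): code 0100 → (1.205,1.000)–(2.000,0.585)
cell (1,1): code 1110 → (1.000,1.161)–(1.205,1.000)
cell (1,3): code 1001 → (2.000,3.878)–(1.000,3.348)
cell (1,5): code 0100 → (1.569,6.000)–(2.000,5.639)
cell (1,6): code 1110 → (1.000,6.830)–(1.569,6.000)
cell (1,8): code 1101 → (1.674,9.000)–(1.000,8.114)
cell (1,9): code 1000 → (2.000,9.233)–(1.674,9.000)
cell (2,0): code 0110 → (2.000,0.585)–(3.000,1.000)
cell (2,3): code 1001 → (3.000,3.582)–(2.000,3.878)
cell (2,5): code 0110 → (2.000,5.639)–(3.000,5.476)
cell (2,9): code 1001 → (3.000,9.406)–(2.000,9.233)
cell (3,0): code 0010 → (3.000,1.000)–(3.000,1.000)
cell (3,1): code 0011 → (3.000,1.000)–(3.646,2.000)
cell (3,2): code 0011 → (3.646,2.000)–(3.448,3.000)
cell (3,3): code 0001 → (3.448,3.000)–(3.000,3.582)
cell (3,5): code 0110 → (3.000,5.476)–(4.000,5.932)
cell (3,8): code 1011 → (4.000,8.981)–(3.969,9.000)
cell (3,9): code 0001 → (3.969,9.000)–(3.000,9.406)
cell (4,5): code 0010 → (4.000,5.932)–(4.074,6.000)
cell (4,6): code 0011 → (4.074,6.000)–(4.687,7.000)
cell (4,7): code 0011 → (4.687,7.000)–(4.664,8.000)
cell (4,8): code 0001 → (4.664,8.000)–(4.000,8.981)
total: 28 segments, chained into 2 closed loop(s), length Σ = 21.890686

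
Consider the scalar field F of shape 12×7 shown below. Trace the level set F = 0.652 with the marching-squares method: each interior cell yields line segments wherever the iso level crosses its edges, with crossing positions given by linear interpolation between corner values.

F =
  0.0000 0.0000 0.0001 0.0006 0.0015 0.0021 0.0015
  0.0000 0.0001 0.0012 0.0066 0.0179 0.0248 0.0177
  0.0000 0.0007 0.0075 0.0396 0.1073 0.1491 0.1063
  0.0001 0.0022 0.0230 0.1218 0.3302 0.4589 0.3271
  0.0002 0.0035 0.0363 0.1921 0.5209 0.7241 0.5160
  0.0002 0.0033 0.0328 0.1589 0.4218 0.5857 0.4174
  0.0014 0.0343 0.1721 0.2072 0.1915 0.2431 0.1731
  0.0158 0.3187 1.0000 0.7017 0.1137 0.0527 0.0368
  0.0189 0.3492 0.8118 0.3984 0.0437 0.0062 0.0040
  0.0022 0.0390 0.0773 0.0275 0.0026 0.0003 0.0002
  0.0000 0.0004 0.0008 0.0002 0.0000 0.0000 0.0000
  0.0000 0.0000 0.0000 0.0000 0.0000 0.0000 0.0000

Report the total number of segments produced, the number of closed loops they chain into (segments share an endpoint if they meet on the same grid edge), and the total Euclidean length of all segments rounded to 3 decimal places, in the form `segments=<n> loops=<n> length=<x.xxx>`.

cell (3,4): code 0100 → (3.728,5.000)–(4.000,4.645)
cell (3,5): code 1000 → (4.000,5.346)–(3.728,5.000)
cell (4,4): code 0010 → (4.000,4.645)–(4.521,5.000)
cell (4,5): code 0001 → (4.521,5.000)–(4.000,5.346)
cell (6,1): code 0100 → (6.580,2.000)–(7.000,1.489)
cell (6,2): code 1100 → (6.899,3.000)–(6.580,2.000)
cell (6,3): code 1000 → (7.000,3.085)–(6.899,3.000)
cell (7,1): code 0110 → (7.000,1.489)–(8.000,1.655)
cell (7,2): code 1011 → (8.000,2.387)–(7.164,3.000)
cell (7,3): code 0001 → (7.164,3.000)–(7.000,3.085)
cell (8,1): code 0010 → (8.000,1.655)–(8.218,2.000)
cell (8,2): code 0001 → (8.218,2.000)–(8.000,2.387)
total: 12 segments, chained into 2 closed loop(s), length Σ = 7.072900

segments=12 loops=2 length=7.073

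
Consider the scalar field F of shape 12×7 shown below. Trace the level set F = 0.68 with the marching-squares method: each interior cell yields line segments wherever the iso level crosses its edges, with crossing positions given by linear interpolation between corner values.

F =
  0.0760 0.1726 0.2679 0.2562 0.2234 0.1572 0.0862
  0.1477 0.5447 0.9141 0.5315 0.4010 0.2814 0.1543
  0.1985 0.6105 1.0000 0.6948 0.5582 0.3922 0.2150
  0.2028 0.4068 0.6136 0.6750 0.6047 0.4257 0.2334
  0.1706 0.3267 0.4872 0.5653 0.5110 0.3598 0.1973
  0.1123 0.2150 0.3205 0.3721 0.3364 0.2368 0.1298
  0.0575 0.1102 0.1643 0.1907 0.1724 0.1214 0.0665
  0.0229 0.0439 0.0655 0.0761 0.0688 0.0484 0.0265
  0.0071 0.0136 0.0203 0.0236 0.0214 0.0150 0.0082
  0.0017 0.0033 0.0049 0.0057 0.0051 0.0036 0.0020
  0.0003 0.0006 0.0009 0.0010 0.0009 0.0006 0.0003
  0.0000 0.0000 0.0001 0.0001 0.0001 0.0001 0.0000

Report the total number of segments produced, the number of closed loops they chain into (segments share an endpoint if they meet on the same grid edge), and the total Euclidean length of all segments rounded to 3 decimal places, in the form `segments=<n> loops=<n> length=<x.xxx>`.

cell (0,1): code 0100 → (0.638,2.000)–(1.000,1.366)
cell (0,2): code 1000 → (1.000,2.612)–(0.638,2.000)
cell (1,1): code 0110 → (1.000,1.366)–(2.000,1.178)
cell (1,2): code 1101 → (1.909,3.000)–(1.000,2.612)
cell (1,3): code 1000 → (2.000,3.108)–(1.909,3.000)
cell (2,1): code 0010 → (2.000,1.178)–(2.828,2.000)
cell (2,2): code 0011 → (2.828,2.000)–(2.747,3.000)
cell (2,3): code 0001 → (2.747,3.000)–(2.000,3.108)
total: 8 segments, chained into 1 closed loop(s), length Σ = 6.513594

segments=8 loops=1 length=6.514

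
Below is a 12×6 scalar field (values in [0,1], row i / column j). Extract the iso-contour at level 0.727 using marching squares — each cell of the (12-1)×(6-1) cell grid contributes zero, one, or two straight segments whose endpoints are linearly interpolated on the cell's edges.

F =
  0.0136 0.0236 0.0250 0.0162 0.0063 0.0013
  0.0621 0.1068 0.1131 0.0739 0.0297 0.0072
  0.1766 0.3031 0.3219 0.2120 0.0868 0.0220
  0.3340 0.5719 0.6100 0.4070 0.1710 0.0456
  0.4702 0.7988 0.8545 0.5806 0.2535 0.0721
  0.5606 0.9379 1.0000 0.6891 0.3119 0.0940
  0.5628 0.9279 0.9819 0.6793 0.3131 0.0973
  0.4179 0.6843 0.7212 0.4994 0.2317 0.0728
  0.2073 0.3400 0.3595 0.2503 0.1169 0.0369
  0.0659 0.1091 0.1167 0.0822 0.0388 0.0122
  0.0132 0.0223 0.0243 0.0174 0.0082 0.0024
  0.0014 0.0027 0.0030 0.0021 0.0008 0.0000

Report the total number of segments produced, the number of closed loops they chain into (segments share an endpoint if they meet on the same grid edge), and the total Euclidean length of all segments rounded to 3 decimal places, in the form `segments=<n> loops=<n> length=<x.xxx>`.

cell (3,0): code 0100 → (3.684,1.000)–(4.000,0.781)
cell (3,1): code 1100 → (3.479,2.000)–(3.684,1.000)
cell (3,2): code 1000 → (4.000,2.465)–(3.479,2.000)
cell (4,0): code 0110 → (4.000,0.781)–(5.000,0.441)
cell (4,2): code 1001 → (5.000,2.878)–(4.000,2.465)
cell (5,0): code 0110 → (5.000,0.441)–(6.000,0.450)
cell (5,2): code 1001 → (6.000,2.842)–(5.000,2.878)
cell (6,0): code 0010 → (6.000,0.450)–(6.825,1.000)
cell (6,1): code 0011 → (6.825,1.000)–(6.978,2.000)
cell (6,2): code 0001 → (6.978,2.000)–(6.000,2.842)
total: 10 segments, chained into 1 closed loop(s), length Σ = 9.536836

segments=10 loops=1 length=9.537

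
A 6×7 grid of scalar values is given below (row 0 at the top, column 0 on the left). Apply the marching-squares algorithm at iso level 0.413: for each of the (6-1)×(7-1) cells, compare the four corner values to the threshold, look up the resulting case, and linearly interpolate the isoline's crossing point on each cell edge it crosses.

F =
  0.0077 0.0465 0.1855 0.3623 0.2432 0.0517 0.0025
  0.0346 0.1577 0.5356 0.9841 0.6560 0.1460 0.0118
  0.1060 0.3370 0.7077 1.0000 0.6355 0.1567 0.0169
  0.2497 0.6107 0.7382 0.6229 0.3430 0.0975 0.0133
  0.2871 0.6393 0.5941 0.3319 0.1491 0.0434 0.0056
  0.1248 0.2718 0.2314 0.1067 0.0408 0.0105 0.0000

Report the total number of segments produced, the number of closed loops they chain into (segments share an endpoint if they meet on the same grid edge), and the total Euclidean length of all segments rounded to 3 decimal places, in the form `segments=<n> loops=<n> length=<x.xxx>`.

segments=16 loops=1 length=13.243

cell (0,1): code 0100 → (0.650,2.000)–(1.000,1.676)
cell (0,2): code 1100 → (0.082,3.000)–(0.650,2.000)
cell (0,3): code 1100 → (0.411,4.000)–(0.082,3.000)
cell (0,4): code 1000 → (1.000,4.476)–(0.411,4.000)
cell (1,1): code 0110 → (1.000,1.676)–(2.000,1.205)
cell (1,4): code 1001 → (2.000,4.465)–(1.000,4.476)
cell (2,0): code 0100 → (2.278,1.000)–(3.000,0.452)
cell (2,1): code 1110 → (2.000,1.205)–(2.278,1.000)
cell (2,3): code 1011 → (3.000,3.750)–(2.761,4.000)
cell (2,4): code 0001 → (2.761,4.000)–(2.000,4.465)
cell (3,0): code 0110 → (3.000,0.452)–(4.000,0.357)
cell (3,2): code 1011 → (4.000,2.691)–(3.721,3.000)
cell (3,3): code 0001 → (3.721,3.000)–(3.000,3.750)
cell (4,0): code 0010 → (4.000,0.357)–(4.616,1.000)
cell (4,1): code 0011 → (4.616,1.000)–(4.499,2.000)
cell (4,2): code 0001 → (4.499,2.000)–(4.000,2.691)
total: 16 segments, chained into 1 closed loop(s), length Σ = 13.242617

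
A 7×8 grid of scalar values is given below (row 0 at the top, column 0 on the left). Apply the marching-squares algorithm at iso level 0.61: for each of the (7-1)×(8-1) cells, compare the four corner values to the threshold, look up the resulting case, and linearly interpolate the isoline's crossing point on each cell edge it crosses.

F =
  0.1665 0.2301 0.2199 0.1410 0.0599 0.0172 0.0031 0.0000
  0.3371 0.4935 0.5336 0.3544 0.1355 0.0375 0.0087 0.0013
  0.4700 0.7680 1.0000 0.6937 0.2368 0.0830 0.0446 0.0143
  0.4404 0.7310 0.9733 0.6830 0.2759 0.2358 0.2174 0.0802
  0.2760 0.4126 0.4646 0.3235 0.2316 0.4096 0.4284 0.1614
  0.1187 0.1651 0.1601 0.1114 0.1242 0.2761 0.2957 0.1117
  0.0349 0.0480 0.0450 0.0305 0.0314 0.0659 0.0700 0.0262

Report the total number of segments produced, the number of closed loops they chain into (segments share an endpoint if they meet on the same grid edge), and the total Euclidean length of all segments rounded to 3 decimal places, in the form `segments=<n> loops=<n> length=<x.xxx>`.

segments=10 loops=1 length=8.303

cell (1,0): code 0100 → (1.424,1.000)–(2.000,0.470)
cell (1,1): code 1100 → (1.164,2.000)–(1.424,1.000)
cell (1,2): code 1100 → (1.753,3.000)–(1.164,2.000)
cell (1,3): code 1000 → (2.000,3.183)–(1.753,3.000)
cell (2,0): code 0110 → (2.000,0.470)–(3.000,0.584)
cell (2,3): code 1001 → (3.000,3.179)–(2.000,3.183)
cell (3,0): code 0010 → (3.000,0.584)–(3.380,1.000)
cell (3,1): code 0011 → (3.380,1.000)–(3.714,2.000)
cell (3,2): code 0011 → (3.714,2.000)–(3.203,3.000)
cell (3,3): code 0001 → (3.203,3.000)–(3.000,3.179)
total: 10 segments, chained into 1 closed loop(s), length Σ = 8.302558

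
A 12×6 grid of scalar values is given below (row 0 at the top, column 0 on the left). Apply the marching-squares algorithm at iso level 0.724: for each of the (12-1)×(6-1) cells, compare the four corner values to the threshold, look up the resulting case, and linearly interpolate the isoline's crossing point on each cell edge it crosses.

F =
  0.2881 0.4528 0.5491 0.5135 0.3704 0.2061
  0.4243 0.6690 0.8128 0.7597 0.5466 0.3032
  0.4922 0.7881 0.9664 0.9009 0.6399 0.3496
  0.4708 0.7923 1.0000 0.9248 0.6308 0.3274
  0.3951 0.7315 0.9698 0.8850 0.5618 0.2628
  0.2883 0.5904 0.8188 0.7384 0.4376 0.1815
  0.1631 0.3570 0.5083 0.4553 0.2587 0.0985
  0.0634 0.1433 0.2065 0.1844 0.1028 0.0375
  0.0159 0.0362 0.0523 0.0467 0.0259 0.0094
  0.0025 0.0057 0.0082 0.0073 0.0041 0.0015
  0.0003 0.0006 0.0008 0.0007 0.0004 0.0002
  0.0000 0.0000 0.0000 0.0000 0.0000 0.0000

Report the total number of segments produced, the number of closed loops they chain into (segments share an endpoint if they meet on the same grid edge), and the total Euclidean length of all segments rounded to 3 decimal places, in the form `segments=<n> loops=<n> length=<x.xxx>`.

cell (0,1): code 0100 → (0.663,2.000)–(1.000,1.382)
cell (0,2): code 1100 → (0.855,3.000)–(0.663,2.000)
cell (0,3): code 1000 → (1.000,3.168)–(0.855,3.000)
cell (1,0): code 0100 → (1.462,1.000)–(2.000,0.783)
cell (1,1): code 1110 → (1.000,1.382)–(1.462,1.000)
cell (1,3): code 1001 → (2.000,3.678)–(1.000,3.168)
cell (2,0): code 0110 → (2.000,0.783)–(3.000,0.788)
cell (2,3): code 1001 → (3.000,3.683)–(2.000,3.678)
cell (3,0): code 0110 → (3.000,0.788)–(4.000,0.978)
cell (3,3): code 1001 → (4.000,3.498)–(3.000,3.683)
cell (4,0): code 0010 → (4.000,0.978)–(4.053,1.000)
cell (4,1): code 0111 → (4.053,1.000)–(5.000,1.585)
cell (4,3): code 1001 → (5.000,3.048)–(4.000,3.498)
cell (5,1): code 0010 → (5.000,1.585)–(5.305,2.000)
cell (5,2): code 0011 → (5.305,2.000)–(5.051,3.000)
cell (5,3): code 0001 → (5.051,3.000)–(5.000,3.048)
total: 16 segments, chained into 1 closed loop(s), length Σ = 12.164744

segments=16 loops=1 length=12.165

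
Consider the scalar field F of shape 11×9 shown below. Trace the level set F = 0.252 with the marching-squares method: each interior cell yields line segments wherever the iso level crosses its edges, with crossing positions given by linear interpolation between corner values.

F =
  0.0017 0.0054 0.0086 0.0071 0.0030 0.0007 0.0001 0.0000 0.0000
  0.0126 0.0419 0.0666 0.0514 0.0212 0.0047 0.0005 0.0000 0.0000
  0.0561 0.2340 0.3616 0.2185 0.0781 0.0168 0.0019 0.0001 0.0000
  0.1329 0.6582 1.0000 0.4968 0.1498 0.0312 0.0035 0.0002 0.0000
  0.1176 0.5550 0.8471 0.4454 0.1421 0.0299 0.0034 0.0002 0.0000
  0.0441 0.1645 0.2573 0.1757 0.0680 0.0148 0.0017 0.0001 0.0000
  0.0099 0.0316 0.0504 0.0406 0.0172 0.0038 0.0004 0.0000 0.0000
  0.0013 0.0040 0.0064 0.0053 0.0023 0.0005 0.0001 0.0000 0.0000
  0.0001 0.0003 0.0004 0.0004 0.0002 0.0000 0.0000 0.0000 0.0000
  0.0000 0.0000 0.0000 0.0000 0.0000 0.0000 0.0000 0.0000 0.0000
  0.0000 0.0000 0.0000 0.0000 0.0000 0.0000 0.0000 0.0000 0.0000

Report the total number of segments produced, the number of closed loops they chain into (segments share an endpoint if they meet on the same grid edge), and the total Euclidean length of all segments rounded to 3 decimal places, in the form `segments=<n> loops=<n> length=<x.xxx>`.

segments=14 loops=1 length=10.640

cell (1,1): code 0100 → (1.628,2.000)–(2.000,1.141)
cell (1,2): code 1000 → (2.000,2.766)–(1.628,2.000)
cell (2,0): code 0100 → (2.042,1.000)–(3.000,0.227)
cell (2,1): code 1110 → (2.000,1.141)–(2.042,1.000)
cell (2,2): code 1101 → (2.120,3.000)–(2.000,2.766)
cell (2,3): code 1000 → (3.000,3.705)–(2.120,3.000)
cell (3,0): code 0110 → (3.000,0.227)–(4.000,0.307)
cell (3,3): code 1001 → (4.000,3.638)–(3.000,3.705)
cell (4,0): code 0010 → (4.000,0.307)–(4.776,1.000)
cell (4,1): code 0111 → (4.776,1.000)–(5.000,1.943)
cell (4,2): code 1011 → (5.000,2.065)–(4.717,3.000)
cell (4,3): code 0001 → (4.717,3.000)–(4.000,3.638)
cell (5,1): code 0010 → (5.000,1.943)–(5.026,2.000)
cell (5,2): code 0001 → (5.026,2.000)–(5.000,2.065)
total: 14 segments, chained into 1 closed loop(s), length Σ = 10.639792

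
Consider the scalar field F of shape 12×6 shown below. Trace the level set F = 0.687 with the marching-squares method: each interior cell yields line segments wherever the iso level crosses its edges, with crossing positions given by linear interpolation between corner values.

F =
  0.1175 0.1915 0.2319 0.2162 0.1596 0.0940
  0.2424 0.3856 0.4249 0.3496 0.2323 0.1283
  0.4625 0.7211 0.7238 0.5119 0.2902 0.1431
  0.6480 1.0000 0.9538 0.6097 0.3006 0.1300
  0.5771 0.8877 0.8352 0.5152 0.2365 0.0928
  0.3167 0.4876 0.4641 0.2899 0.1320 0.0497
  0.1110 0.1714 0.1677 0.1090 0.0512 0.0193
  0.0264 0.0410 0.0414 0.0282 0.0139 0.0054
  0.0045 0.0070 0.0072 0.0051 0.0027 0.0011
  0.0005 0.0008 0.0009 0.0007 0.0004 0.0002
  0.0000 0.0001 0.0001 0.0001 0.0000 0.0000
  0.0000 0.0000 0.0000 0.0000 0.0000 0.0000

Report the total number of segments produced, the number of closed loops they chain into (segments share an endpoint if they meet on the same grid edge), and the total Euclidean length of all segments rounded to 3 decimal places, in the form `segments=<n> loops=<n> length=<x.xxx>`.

cell (1,0): code 0100 → (1.898,1.000)–(2.000,0.868)
cell (1,1): code 1100 → (1.877,2.000)–(1.898,1.000)
cell (1,2): code 1000 → (2.000,2.174)–(1.877,2.000)
cell (2,0): code 0110 → (2.000,0.868)–(3.000,0.111)
cell (2,2): code 1001 → (3.000,2.775)–(2.000,2.174)
cell (3,0): code 0110 → (3.000,0.111)–(4.000,0.354)
cell (3,2): code 1001 → (4.000,2.463)–(3.000,2.775)
cell (4,0): code 0010 → (4.000,0.354)–(4.502,1.000)
cell (4,1): code 0011 → (4.502,1.000)–(4.399,2.000)
cell (4,2): code 0001 → (4.399,2.000)–(4.000,2.463)
total: 10 segments, chained into 1 closed loop(s), length Σ = 8.312567

segments=10 loops=1 length=8.313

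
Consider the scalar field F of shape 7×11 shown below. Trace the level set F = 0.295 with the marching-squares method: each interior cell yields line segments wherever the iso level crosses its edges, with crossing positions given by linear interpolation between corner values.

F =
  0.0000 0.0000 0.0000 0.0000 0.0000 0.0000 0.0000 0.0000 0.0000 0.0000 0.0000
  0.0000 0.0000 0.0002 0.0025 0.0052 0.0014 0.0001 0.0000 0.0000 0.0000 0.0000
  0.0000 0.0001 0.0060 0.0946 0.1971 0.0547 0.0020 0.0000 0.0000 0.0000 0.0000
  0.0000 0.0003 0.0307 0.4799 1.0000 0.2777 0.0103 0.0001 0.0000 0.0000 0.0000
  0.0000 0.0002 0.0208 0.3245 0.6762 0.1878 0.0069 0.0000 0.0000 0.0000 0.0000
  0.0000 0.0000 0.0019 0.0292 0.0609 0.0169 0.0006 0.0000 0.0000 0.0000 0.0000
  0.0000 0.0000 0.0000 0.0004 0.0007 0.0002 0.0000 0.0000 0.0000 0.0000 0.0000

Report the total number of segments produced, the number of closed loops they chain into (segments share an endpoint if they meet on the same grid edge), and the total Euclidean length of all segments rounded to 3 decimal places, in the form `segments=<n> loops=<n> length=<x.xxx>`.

cell (2,2): code 0100 → (2.520,3.000)–(3.000,2.588)
cell (2,3): code 1100 → (2.122,4.000)–(2.520,3.000)
cell (2,4): code 1000 → (3.000,4.976)–(2.122,4.000)
cell (3,2): code 0110 → (3.000,2.588)–(4.000,2.903)
cell (3,4): code 1001 → (4.000,4.781)–(3.000,4.976)
cell (4,2): code 0010 → (4.000,2.903)–(4.100,3.000)
cell (4,3): code 0011 → (4.100,3.000)–(4.620,4.000)
cell (4,4): code 0001 → (4.620,4.000)–(4.000,4.781)
total: 8 segments, chained into 1 closed loop(s), length Σ = 7.351498

segments=8 loops=1 length=7.351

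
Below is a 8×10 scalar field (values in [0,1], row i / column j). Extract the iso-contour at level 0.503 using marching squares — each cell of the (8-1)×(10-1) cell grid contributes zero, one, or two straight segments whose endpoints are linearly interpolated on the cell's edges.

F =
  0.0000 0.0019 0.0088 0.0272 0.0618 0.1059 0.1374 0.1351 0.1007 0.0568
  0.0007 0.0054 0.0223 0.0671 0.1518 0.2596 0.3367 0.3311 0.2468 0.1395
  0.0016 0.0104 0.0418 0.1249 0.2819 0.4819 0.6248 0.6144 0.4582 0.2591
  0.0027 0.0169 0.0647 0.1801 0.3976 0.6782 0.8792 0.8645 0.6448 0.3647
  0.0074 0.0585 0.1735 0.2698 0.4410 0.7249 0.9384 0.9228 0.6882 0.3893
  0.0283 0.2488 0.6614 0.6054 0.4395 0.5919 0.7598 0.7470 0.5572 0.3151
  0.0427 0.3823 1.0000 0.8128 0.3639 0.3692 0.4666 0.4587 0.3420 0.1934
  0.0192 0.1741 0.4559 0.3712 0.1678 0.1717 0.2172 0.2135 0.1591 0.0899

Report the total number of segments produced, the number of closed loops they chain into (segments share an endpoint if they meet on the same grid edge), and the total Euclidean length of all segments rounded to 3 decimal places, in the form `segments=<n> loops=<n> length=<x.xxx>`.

cell (1,5): code 0100 → (1.577,6.000)–(2.000,5.148)
cell (1,6): code 1100 → (1.607,7.000)–(1.577,6.000)
cell (1,7): code 1000 → (2.000,7.713)–(1.607,7.000)
cell (2,4): code 0100 → (2.107,5.000)–(3.000,4.376)
cell (2,5): code 1110 → (2.000,5.148)–(2.107,5.000)
cell (2,7): code 1101 → (2.240,8.000)–(2.000,7.713)
cell (2,8): code 1000 → (3.000,8.506)–(2.240,8.000)
cell (3,4): code 0110 → (3.000,4.376)–(4.000,4.218)
cell (3,8): code 1001 → (4.000,8.620)–(3.000,8.506)
cell (4,1): code 0100 → (4.675,2.000)–(5.000,1.616)
cell (4,2): code 1100 → (4.695,3.000)–(4.675,2.000)
cell (4,3): code 1000 → (5.000,3.617)–(4.695,3.000)
cell (4,4): code 0110 → (4.000,4.218)–(5.000,4.417)
cell (4,8): code 1001 → (5.000,8.224)–(4.000,8.620)
cell (5,1): code 0110 → (5.000,1.616)–(6.000,1.195)
cell (5,3): code 1001 → (6.000,3.690)–(5.000,3.617)
cell (5,4): code 0010 → (5.000,4.417)–(5.399,5.000)
cell (5,5): code 0011 → (5.399,5.000)–(5.876,6.000)
cell (5,6): code 0011 → (5.876,6.000)–(5.846,7.000)
cell (5,7): code 0011 → (5.846,7.000)–(5.252,8.000)
cell (5,8): code 0001 → (5.252,8.000)–(5.000,8.224)
cell (6,1): code 0010 → (6.000,1.195)–(6.913,2.000)
cell (6,2): code 0011 → (6.913,2.000)–(6.702,3.000)
cell (6,3): code 0001 → (6.702,3.000)–(6.000,3.690)
total: 24 segments, chained into 2 closed loop(s), length Σ = 21.256921

segments=24 loops=2 length=21.257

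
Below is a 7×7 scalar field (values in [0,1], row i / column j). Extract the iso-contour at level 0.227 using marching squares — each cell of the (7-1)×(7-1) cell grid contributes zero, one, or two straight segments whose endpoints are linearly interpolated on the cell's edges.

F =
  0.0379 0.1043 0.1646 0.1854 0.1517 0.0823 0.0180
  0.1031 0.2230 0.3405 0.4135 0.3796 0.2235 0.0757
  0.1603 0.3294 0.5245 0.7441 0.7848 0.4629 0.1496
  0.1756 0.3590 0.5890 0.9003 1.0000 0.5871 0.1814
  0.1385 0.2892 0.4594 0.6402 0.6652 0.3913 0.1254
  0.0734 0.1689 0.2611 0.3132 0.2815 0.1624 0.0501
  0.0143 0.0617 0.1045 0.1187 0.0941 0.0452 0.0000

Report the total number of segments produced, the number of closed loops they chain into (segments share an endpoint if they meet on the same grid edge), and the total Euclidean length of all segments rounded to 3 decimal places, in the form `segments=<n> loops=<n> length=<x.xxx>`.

segments=20 loops=1 length=16.946

cell (0,1): code 0100 → (0.355,2.000)–(1.000,1.034)
cell (0,2): code 1100 → (0.182,3.000)–(0.355,2.000)
cell (0,3): code 1100 → (0.330,4.000)–(0.182,3.000)
cell (0,4): code 1000 → (1.000,4.978)–(0.330,4.000)
cell (1,0): code 0100 → (1.038,1.000)–(2.000,0.394)
cell (1,1): code 1110 → (1.000,1.034)–(1.038,1.000)
cell (1,4): code 1101 → (1.015,5.000)–(1.000,4.978)
cell (1,5): code 1000 → (2.000,5.753)–(1.015,5.000)
cell (2,0): code 0110 → (2.000,0.394)–(3.000,0.280)
cell (2,5): code 1001 → (3.000,5.888)–(2.000,5.753)
cell (3,0): code 0110 → (3.000,0.280)–(4.000,0.587)
cell (3,5): code 1001 → (4.000,5.618)–(3.000,5.888)
cell (4,0): code 0010 → (4.000,0.587)–(4.517,1.000)
cell (4,1): code 0111 → (4.517,1.000)–(5.000,1.630)
cell (4,4): code 1011 → (5.000,4.458)–(4.718,5.000)
cell (4,5): code 0001 → (4.718,5.000)–(4.000,5.618)
cell (5,1): code 0010 → (5.000,1.630)–(5.218,2.000)
cell (5,2): code 0011 → (5.218,2.000)–(5.443,3.000)
cell (5,3): code 0011 → (5.443,3.000)–(5.291,4.000)
cell (5,4): code 0001 → (5.291,4.000)–(5.000,4.458)
total: 20 segments, chained into 1 closed loop(s), length Σ = 16.946272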